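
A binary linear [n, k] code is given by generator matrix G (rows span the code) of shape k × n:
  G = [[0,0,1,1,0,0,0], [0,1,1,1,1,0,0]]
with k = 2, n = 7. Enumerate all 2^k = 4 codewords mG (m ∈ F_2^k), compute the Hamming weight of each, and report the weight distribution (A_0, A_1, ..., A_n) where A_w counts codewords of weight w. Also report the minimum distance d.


Weight distribution: A_0 = 1, A_2 = 2, A_4 = 1. Minimum distance d = 2.

Enumerate all 2^2 = 4 messages m ∈ F_2^2.
For each, compute codeword c = mG in F_2^7, then tally its weight.
  m = 00 → c = 0000000, weight = 0.
  m = 10 → c = 0011000, weight = 2.
  m = 01 → c = 0111100, weight = 4.
  m = 11 → c = 0100100, weight = 2.
Tally weights:
  weight 0: 1 codewords.
  weight 2: 2 codewords.
  weight 4: 1 codewords.
Minimum distance d = smallest w > 0 with A_w > 0 = 2.
Sanity: Σ A_w = 4 = 2^2 = 4 ✓.


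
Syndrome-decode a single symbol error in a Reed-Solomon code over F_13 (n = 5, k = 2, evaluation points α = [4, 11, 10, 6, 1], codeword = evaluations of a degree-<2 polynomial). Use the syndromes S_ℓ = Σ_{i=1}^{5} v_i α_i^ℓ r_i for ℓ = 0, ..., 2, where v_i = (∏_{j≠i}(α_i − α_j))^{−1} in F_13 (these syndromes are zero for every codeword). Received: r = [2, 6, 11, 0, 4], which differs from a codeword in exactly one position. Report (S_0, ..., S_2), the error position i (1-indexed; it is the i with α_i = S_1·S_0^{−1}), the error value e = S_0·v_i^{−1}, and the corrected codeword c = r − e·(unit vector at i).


S = (12, 7, 3), error at position 4, error magnitude e = 8, c = [2, 6, 11, 5, 4].

Step 1: column multipliers v_i = (∏_{j≠i}(α_i − α_j))^{−1} mod 13.
  i = 1 (α = 4): (4−11)(4−10)(4−6)(4−1) = (−7)·(−6)·(−2)·3 = −252 ≡ 8, so v_1 = 8^{−1} = 5 (mod 13).
  i = 2 (α = 11): (11−4)(11−10)(11−6)(11−1) = 7·1·5·10 = 350 ≡ 12, so v_2 = 12^{−1} = 12 (mod 13).
  i = 3 (α = 10): (10−4)(10−11)(10−6)(10−1) = 6·(−1)·4·9 = −216 ≡ 5, so v_3 = 5^{−1} = 8 (mod 13).
  i = 4 (α = 6): (6−4)(6−11)(6−10)(6−1) = 2·(−5)·(−4)·5 = 200 ≡ 5, so v_4 = 5^{−1} = 8 (mod 13).
  i = 5 (α = 1): (1−4)(1−11)(1−10)(1−6) = (−3)·(−10)·(−9)·(−5) = 1350 ≡ 11, so v_5 = 11^{−1} = 6 (mod 13).
  v = [5, 12, 8, 8, 6].
Step 2: syndromes of r = [2, 6, 11, 0, 4] (all sums mod 13).
  S_0 = Σ v_i r_i = 5·2 + 12·6 + 8·11 + 8·0 + 6·4 = 194 ≡ 12.
  S_1 = Σ v_i α_i r_i = 5·4·2 + 12·11·6 + 8·10·11 + 8·6·0 + 6·1·4 = 1736 ≡ 7.
  α_i^2 mod 13 = [3, 4, 9, 10, 1].
  S_2 = Σ v_i α_i^2 r_i = 5·3·2 + 12·4·6 + 8·9·11 + 8·10·0 + 6·1·4 = 1134 ≡ 3.
  S = (12, 7, 3) ≠ 0, so r is not a codeword (an error is present).
Step 3: locate the error. For a single error e at position i, S_ℓ = v_i·e·α_i^ℓ, so α_err = S_1/S_0.
  S_0^{−1} = 12^{−1} = 12 (mod 13), so α_err = 7·12 = 84 ≡ 6 = α_4. Error position i = 4.
  Consistency check: S_2/S_1 = 3·2 = 6 ≡ 6 = α_err ✓ (single-error assumption holds).
Step 4: error magnitude e = S_0/v_4 = S_0·∏_{j≠4}(α_4 − α_j) = 12·5 = 60 ≡ 8 (mod 13).
Step 5: correct position 4: c_4 = r_4 − e = 0 − 8 ≡ 5 (mod 13). Hence c = [2, 6, 11, 5, 4].
  Check: interpolating c through the α_i gives m(x) = 9 + 8·x (degree < 2) with m(α_i) = c_i for every i, so c is indeed a codeword.


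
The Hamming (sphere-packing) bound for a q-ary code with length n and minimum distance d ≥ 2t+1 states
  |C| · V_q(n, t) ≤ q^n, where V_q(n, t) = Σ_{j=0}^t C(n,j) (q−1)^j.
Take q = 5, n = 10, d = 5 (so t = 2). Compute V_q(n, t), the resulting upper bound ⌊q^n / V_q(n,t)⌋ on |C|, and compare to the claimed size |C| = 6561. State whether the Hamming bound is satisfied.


V_q(n, t) = 761, q^n = 9765625, Hamming bound = 12832, |C| = 6561 ≤ bound (satisfied).

Step 1: Compute V_q(n, t) = Σ_{j=0}^2 C(n, j) (q−1)^j.
  j = 0: C(10,0)·(4)^0 = 1·1 = 1.
  j = 1: C(10,1)·(4)^1 = 10·4 = 40.
  j = 2: C(10,2)·(4)^2 = 45·16 = 720.
  V_q(n, t) = 1 + 40 + 720 = 761.
Step 2: q^n = 5^10 = 9765625.
Step 3: Hamming bound ⌊q^n / V_q(n,t)⌋ = ⌊9765625/761⌋ = 12832.
Step 4: Compare |C| = 6561 to 12832: satisfied.
The claimed |C| lies below the Hamming bound.


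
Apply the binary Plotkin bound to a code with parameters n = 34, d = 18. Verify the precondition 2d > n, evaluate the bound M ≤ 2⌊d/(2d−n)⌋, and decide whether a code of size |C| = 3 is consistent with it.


Plotkin bound M ≤ 18; given |C| = 3 ≤ bound (satisfied).

Check applicability: 2d = 36, n = 34.
2d − n = 2 > 0, so Plotkin applies.
Compute d/(2d−n) = 18/2 ≈ 9.0000.
⌊d/(2d−n)⌋ = 9.
Plotkin bound: M ≤ 2·9 = 18.
Given |C| = 3, check: satisfied.
This |C| is below the Plotkin bound.


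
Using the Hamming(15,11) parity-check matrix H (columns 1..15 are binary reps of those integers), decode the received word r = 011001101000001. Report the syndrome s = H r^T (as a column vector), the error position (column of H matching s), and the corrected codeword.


s = (0, 1, 1, 0)^T, error position = 6, corrected codeword c = 011000101000001

Compute s = H r^T mod 2 one row at a time:
  s_1 = 0 + 1 + 0 + 0 + 0 + 0 + 0 + 1 = 2 ≡ 0 (mod 2).
  s_2 = 0 + 0 + 1 + 1 + 0 + 0 + 0 + 1 = 3 ≡ 1 (mod 2).
  s_3 = 1 + 1 + 1 + 1 + 0 + 0 + 0 + 1 = 5 ≡ 1 (mod 2).
  s_4 = 0 + 1 + 0 + 1 + 1 + 0 + 0 + 1 = 4 ≡ 0 (mod 2).
s = (0, 1, 1, 0)^T — this equals column 6 of H (binary 0110), so error is at position 6.
Correct: flip bit 6 of r = 011001101000001 to get c = 011000101000001.


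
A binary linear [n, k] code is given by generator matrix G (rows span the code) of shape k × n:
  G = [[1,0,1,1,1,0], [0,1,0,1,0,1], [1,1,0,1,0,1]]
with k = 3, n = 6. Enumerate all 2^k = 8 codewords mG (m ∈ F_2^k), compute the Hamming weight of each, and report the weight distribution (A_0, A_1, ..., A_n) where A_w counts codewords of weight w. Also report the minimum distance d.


Weight distribution: A_0 = 1, A_1 = 1, A_3 = 2, A_4 = 3, A_5 = 1. Minimum distance d = 1.

Enumerate all 2^3 = 8 messages m ∈ F_2^3.
For each, compute codeword c = mG in F_2^6, then tally its weight.
  m = 000 → c = 000000, weight = 0.
  m = 100 → c = 101110, weight = 4.
  m = 010 → c = 010101, weight = 3.
  m = 110 → c = 111011, weight = 5.
  m = 001 → c = 110101, weight = 4.
  m = 101 → c = 011011, weight = 4.
  m = 011 → c = 100000, weight = 1.
  m = 111 → c = 001110, weight = 3.
Tally weights:
  weight 0: 1 codewords.
  weight 1: 1 codewords.
  weight 3: 2 codewords.
  weight 4: 3 codewords.
  weight 5: 1 codewords.
Minimum distance d = smallest w > 0 with A_w > 0 = 1.
Sanity: Σ A_w = 8 = 2^3 = 8 ✓.


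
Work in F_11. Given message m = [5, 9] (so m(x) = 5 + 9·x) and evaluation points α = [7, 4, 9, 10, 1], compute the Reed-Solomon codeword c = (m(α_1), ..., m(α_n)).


c = [2, 8, 9, 7, 3]

Message polynomial: m(x) = 5 + 9·x (mod 11).
For each evaluation point α_i, compute m(α_i) mod 11:
  α_1 = 7: Horner steps 9 → 2, so m(7) = 2.
  α_2 = 4: Horner steps 9 → 8, so m(4) = 8.
  α_3 = 9: Horner steps 9 → 9, so m(9) = 9.
  α_4 = 10: Horner steps 9 → 7, so m(10) = 7.
  α_5 = 1: Horner steps 9 → 3, so m(1) = 3.
Codeword c = [2, 8, 9, 7, 3] ∈ F_11^5.


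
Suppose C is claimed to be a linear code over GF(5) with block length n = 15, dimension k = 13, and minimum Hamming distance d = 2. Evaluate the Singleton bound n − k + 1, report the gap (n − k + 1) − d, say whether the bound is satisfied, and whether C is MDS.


Singleton RHS = n − k + 1 = 3, slack = 1, bound satisfied, not MDS.

Singleton bound: d ≤ n − k + 1.
Here n = 15, k = 13, so n − k + 1 = 3.
Given d = 2, check d ≤ 3: YES.
Slack = (n − k + 1) − d = 1.
The code is NOT MDS (slack = 1 > 0).
Description: the claimed parameters are [15, 13, 2]_5; such a code would be non-MDS.


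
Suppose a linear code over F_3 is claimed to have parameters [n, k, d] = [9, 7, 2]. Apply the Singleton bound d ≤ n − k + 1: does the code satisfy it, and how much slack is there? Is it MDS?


Singleton RHS = n − k + 1 = 3, slack = 1, bound satisfied, not MDS.

Singleton bound: d ≤ n − k + 1.
Here n = 9, k = 7, so n − k + 1 = 3.
Given d = 2, check d ≤ 3: YES.
Slack = (n − k + 1) − d = 1.
The code is NOT MDS (slack = 1 > 0).
Description: the claimed parameters are [9, 7, 2]_3; such a code would be non-MDS.


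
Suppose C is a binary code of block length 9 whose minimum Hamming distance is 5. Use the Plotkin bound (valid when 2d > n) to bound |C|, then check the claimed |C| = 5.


Plotkin bound M ≤ 10; given |C| = 5 ≤ bound (satisfied).

Check applicability: 2d = 10, n = 9.
2d − n = 1 > 0, so Plotkin applies.
Compute d/(2d−n) = 5/1 ≈ 5.0000.
⌊d/(2d−n)⌋ = 5.
Plotkin bound: M ≤ 2·5 = 10.
Given |C| = 5, check: satisfied.
This |C| is below the Plotkin bound.


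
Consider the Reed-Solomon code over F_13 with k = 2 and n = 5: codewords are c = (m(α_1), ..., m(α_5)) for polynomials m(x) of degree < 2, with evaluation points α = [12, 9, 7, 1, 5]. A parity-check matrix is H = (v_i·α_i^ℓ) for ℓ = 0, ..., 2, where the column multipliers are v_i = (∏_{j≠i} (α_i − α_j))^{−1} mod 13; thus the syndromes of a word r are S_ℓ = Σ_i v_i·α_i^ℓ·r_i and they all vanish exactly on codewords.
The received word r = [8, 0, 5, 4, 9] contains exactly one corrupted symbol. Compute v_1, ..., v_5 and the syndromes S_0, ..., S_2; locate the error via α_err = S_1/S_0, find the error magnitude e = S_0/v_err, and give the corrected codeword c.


S = (4, 10, 12), error at position 2, error magnitude e = 12, c = [8, 1, 5, 4, 9].

Step 1: column multipliers v_i = (∏_{j≠i}(α_i − α_j))^{−1} mod 13.
  i = 1 (α = 12): (12−9)(12−7)(12−1)(12−5) = 3·5·11·7 = 1155 ≡ 11, so v_1 = 11^{−1} = 6 (mod 13).
  i = 2 (α = 9): (9−12)(9−7)(9−1)(9−5) = (−3)·2·8·4 = −192 ≡ 3, so v_2 = 3^{−1} = 9 (mod 13).
  i = 3 (α = 7): (7−12)(7−9)(7−1)(7−5) = (−5)·(−2)·6·2 = 120 ≡ 3, so v_3 = 3^{−1} = 9 (mod 13).
  i = 4 (α = 1): (1−12)(1−9)(1−7)(1−5) = (−11)·(−8)·(−6)·(−4) = 2112 ≡ 6, so v_4 = 6^{−1} = 11 (mod 13).
  i = 5 (α = 5): (5−12)(5−9)(5−7)(5−1) = (−7)·(−4)·(−2)·4 = −224 ≡ 10, so v_5 = 10^{−1} = 4 (mod 13).
  v = [6, 9, 9, 11, 4].
Step 2: syndromes of r = [8, 0, 5, 4, 9] (all sums mod 13).
  S_0 = Σ v_i r_i = 6·8 + 9·0 + 9·5 + 11·4 + 4·9 = 173 ≡ 4.
  S_1 = Σ v_i α_i r_i = 6·12·8 + 9·9·0 + 9·7·5 + 11·1·4 + 4·5·9 = 1115 ≡ 10.
  α_i^2 mod 13 = [1, 3, 10, 1, 12].
  S_2 = Σ v_i α_i^2 r_i = 6·1·8 + 9·3·0 + 9·10·5 + 11·1·4 + 4·12·9 = 974 ≡ 12.
  S = (4, 10, 12) ≠ 0, so r is not a codeword (an error is present).
Step 3: locate the error. For a single error e at position i, S_ℓ = v_i·e·α_i^ℓ, so α_err = S_1/S_0.
  S_0^{−1} = 4^{−1} = 10 (mod 13), so α_err = 10·10 = 100 ≡ 9 = α_2. Error position i = 2.
  Consistency check: S_2/S_1 = 12·4 = 48 ≡ 9 = α_err ✓ (single-error assumption holds).
Step 4: error magnitude e = S_0/v_2 = S_0·∏_{j≠2}(α_2 − α_j) = 4·3 = 12 ≡ 12 (mod 13).
Step 5: correct position 2: c_2 = r_2 − e = 0 − 12 ≡ 1 (mod 13). Hence c = [8, 1, 5, 4, 9].
  Check: interpolating c through the α_i gives m(x) = 6 + 11·x (degree < 2) with m(α_i) = c_i for every i, so c is indeed a codeword.


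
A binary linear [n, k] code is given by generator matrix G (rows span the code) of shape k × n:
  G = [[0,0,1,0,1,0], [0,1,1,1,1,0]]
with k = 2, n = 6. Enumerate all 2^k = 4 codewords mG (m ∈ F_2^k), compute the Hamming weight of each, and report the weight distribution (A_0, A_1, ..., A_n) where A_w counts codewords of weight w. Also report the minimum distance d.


Weight distribution: A_0 = 1, A_2 = 2, A_4 = 1. Minimum distance d = 2.

Enumerate all 2^2 = 4 messages m ∈ F_2^2.
For each, compute codeword c = mG in F_2^6, then tally its weight.
  m = 00 → c = 000000, weight = 0.
  m = 10 → c = 001010, weight = 2.
  m = 01 → c = 011110, weight = 4.
  m = 11 → c = 010100, weight = 2.
Tally weights:
  weight 0: 1 codewords.
  weight 2: 2 codewords.
  weight 4: 1 codewords.
Minimum distance d = smallest w > 0 with A_w > 0 = 2.
Sanity: Σ A_w = 4 = 2^2 = 4 ✓.


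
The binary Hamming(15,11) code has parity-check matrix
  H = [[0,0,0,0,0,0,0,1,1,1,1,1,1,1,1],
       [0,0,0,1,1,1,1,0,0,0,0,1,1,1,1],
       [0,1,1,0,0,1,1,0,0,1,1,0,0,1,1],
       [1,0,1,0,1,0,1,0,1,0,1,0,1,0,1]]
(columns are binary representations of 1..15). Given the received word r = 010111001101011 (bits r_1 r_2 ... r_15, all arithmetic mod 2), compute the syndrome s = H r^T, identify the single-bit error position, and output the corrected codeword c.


s = (1, 0, 1, 1)^T, error position = 11, corrected codeword c = 010111001111011

Compute s = H r^T mod 2 one row at a time:
  s_1 = 0 + 1 + 1 + 0 + 1 + 0 + 1 + 1 = 5 ≡ 1 (mod 2).
  s_2 = 1 + 1 + 1 + 0 + 1 + 0 + 1 + 1 = 6 ≡ 0 (mod 2).
  s_3 = 1 + 0 + 1 + 0 + 1 + 0 + 1 + 1 = 5 ≡ 1 (mod 2).
  s_4 = 0 + 0 + 1 + 0 + 1 + 0 + 0 + 1 = 3 ≡ 1 (mod 2).
s = (1, 0, 1, 1)^T — this equals column 11 of H (binary 1011), so error is at position 11.
Correct: flip bit 11 of r = 010111001101011 to get c = 010111001111011.


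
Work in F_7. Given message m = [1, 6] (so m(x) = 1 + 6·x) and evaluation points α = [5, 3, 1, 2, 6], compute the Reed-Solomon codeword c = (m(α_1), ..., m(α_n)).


c = [3, 5, 0, 6, 2]

Message polynomial: m(x) = 1 + 6·x (mod 7).
For each evaluation point α_i, compute m(α_i) mod 7:
  α_1 = 5: Horner steps 6 → 3, so m(5) = 3.
  α_2 = 3: Horner steps 6 → 5, so m(3) = 5.
  α_3 = 1: Horner steps 6 → 0, so m(1) = 0.
  α_4 = 2: Horner steps 6 → 6, so m(2) = 6.
  α_5 = 6: Horner steps 6 → 2, so m(6) = 2.
Codeword c = [3, 5, 0, 6, 2] ∈ F_7^5.


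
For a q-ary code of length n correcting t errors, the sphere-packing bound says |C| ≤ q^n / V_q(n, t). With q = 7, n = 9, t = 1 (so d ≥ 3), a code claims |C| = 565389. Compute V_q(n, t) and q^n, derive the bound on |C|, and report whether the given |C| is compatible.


V_q(n, t) = 55, q^n = 40353607, Hamming bound = 733701, |C| = 565389 ≤ bound (satisfied).

Step 1: Compute V_q(n, t) = Σ_{j=0}^1 C(n, j) (q−1)^j.
  j = 0: C(9,0)·(6)^0 = 1·1 = 1.
  j = 1: C(9,1)·(6)^1 = 9·6 = 54.
  V_q(n, t) = 1 + 54 = 55.
Step 2: q^n = 7^9 = 40353607.
Step 3: Hamming bound ⌊q^n / V_q(n,t)⌋ = ⌊40353607/55⌋ = 733701.
Step 4: Compare |C| = 565389 to 733701: satisfied.
The claimed |C| lies below the Hamming bound.


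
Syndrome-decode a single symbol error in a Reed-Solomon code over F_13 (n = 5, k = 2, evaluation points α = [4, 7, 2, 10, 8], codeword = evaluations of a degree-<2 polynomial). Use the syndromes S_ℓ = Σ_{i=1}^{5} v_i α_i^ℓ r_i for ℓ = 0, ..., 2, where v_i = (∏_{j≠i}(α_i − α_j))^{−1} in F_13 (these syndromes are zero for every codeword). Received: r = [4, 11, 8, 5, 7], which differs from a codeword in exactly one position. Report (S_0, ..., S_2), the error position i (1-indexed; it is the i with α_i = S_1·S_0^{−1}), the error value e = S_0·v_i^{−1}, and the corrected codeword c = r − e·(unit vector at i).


S = (6, 9, 7), error at position 5, error magnitude e = 11, c = [4, 11, 8, 5, 9].

Step 1: column multipliers v_i = (∏_{j≠i}(α_i − α_j))^{−1} mod 13.
  i = 1 (α = 4): (4−7)(4−2)(4−10)(4−8) = (−3)·2·(−6)·(−4) = −144 ≡ 12, so v_1 = 12^{−1} = 12 (mod 13).
  i = 2 (α = 7): (7−4)(7−2)(7−10)(7−8) = 3·5·(−3)·(−1) = 45 ≡ 6, so v_2 = 6^{−1} = 11 (mod 13).
  i = 3 (α = 2): (2−4)(2−7)(2−10)(2−8) = (−2)·(−5)·(−8)·(−6) = 480 ≡ 12, so v_3 = 12^{−1} = 12 (mod 13).
  i = 4 (α = 10): (10−4)(10−7)(10−2)(10−8) = 6·3·8·2 = 288 ≡ 2, so v_4 = 2^{−1} = 7 (mod 13).
  i = 5 (α = 8): (8−4)(8−7)(8−2)(8−10) = 4·1·6·(−2) = −48 ≡ 4, so v_5 = 4^{−1} = 10 (mod 13).
  v = [12, 11, 12, 7, 10].
Step 2: syndromes of r = [4, 11, 8, 5, 7] (all sums mod 13).
  S_0 = Σ v_i r_i = 12·4 + 11·11 + 12·8 + 7·5 + 10·7 = 370 ≡ 6.
  S_1 = Σ v_i α_i r_i = 12·4·4 + 11·7·11 + 12·2·8 + 7·10·5 + 10·8·7 = 2141 ≡ 9.
  α_i^2 mod 13 = [3, 10, 4, 9, 12].
  S_2 = Σ v_i α_i^2 r_i = 12·3·4 + 11·10·11 + 12·4·8 + 7·9·5 + 10·12·7 = 2893 ≡ 7.
  S = (6, 9, 7) ≠ 0, so r is not a codeword (an error is present).
Step 3: locate the error. For a single error e at position i, S_ℓ = v_i·e·α_i^ℓ, so α_err = S_1/S_0.
  S_0^{−1} = 6^{−1} = 11 (mod 13), so α_err = 9·11 = 99 ≡ 8 = α_5. Error position i = 5.
  Consistency check: S_2/S_1 = 7·3 = 21 ≡ 8 = α_err ✓ (single-error assumption holds).
Step 4: error magnitude e = S_0/v_5 = S_0·∏_{j≠5}(α_5 − α_j) = 6·4 = 24 ≡ 11 (mod 13).
Step 5: correct position 5: c_5 = r_5 − e = 7 − 11 ≡ 9 (mod 13). Hence c = [4, 11, 8, 5, 9].
  Check: interpolating c through the α_i gives m(x) = 12 + 11·x (degree < 2) with m(α_i) = c_i for every i, so c is indeed a codeword.


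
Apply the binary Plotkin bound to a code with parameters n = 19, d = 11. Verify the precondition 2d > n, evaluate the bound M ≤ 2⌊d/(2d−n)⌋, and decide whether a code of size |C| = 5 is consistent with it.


Plotkin bound M ≤ 6; given |C| = 5 ≤ bound (satisfied).

Check applicability: 2d = 22, n = 19.
2d − n = 3 > 0, so Plotkin applies.
Compute d/(2d−n) = 11/3 ≈ 3.6667.
⌊d/(2d−n)⌋ = 3.
Plotkin bound: M ≤ 2·3 = 6.
Given |C| = 5, check: satisfied.
This |C| is below the Plotkin bound.


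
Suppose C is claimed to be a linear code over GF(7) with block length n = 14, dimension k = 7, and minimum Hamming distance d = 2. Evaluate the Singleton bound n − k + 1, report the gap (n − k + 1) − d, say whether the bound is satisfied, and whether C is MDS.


Singleton RHS = n − k + 1 = 8, slack = 6, bound satisfied, not MDS.

Singleton bound: d ≤ n − k + 1.
Here n = 14, k = 7, so n − k + 1 = 8.
Given d = 2, check d ≤ 8: YES.
Slack = (n − k + 1) − d = 6.
The code is NOT MDS (slack = 6 > 0).
Description: the claimed parameters are [14, 7, 2]_7; such a code would be non-MDS.


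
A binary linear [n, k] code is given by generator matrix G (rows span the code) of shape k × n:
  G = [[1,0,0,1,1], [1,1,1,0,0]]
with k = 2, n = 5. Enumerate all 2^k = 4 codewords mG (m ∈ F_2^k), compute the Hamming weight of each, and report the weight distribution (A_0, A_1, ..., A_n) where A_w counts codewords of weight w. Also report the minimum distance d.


Weight distribution: A_0 = 1, A_3 = 2, A_4 = 1. Minimum distance d = 3.

Enumerate all 2^2 = 4 messages m ∈ F_2^2.
For each, compute codeword c = mG in F_2^5, then tally its weight.
  m = 00 → c = 00000, weight = 0.
  m = 10 → c = 10011, weight = 3.
  m = 01 → c = 11100, weight = 3.
  m = 11 → c = 01111, weight = 4.
Tally weights:
  weight 0: 1 codewords.
  weight 3: 2 codewords.
  weight 4: 1 codewords.
Minimum distance d = smallest w > 0 with A_w > 0 = 3.
Sanity: Σ A_w = 4 = 2^2 = 4 ✓.


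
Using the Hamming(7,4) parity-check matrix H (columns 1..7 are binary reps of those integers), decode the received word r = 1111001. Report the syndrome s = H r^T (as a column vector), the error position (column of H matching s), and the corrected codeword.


s = (0, 1, 1)^T, error position = 3, corrected codeword c = 1101001

Compute s = H r^T mod 2 one row at a time:
  s_1 = 1 + 0 + 0 + 1 = 2 ≡ 0 (mod 2).
  s_2 = 1 + 1 + 0 + 1 = 3 ≡ 1 (mod 2).
  s_3 = 1 + 1 + 0 + 1 = 3 ≡ 1 (mod 2).
s = (0, 1, 1)^T — this equals column 3 of H (binary 011), so error is at position 3.
Correct: flip bit 3 of r = 1111001 to get c = 1101001.


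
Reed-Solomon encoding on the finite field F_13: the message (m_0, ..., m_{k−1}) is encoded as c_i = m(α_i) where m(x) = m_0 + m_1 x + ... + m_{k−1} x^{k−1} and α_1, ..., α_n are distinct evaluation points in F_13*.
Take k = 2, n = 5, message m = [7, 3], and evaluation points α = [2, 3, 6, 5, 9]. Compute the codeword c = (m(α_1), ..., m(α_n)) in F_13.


c = [0, 3, 12, 9, 8]

Message polynomial: m(x) = 7 + 3·x (mod 13).
For each evaluation point α_i, compute m(α_i) mod 13:
  α_1 = 2: Horner steps 3 → 0, so m(2) = 0.
  α_2 = 3: Horner steps 3 → 3, so m(3) = 3.
  α_3 = 6: Horner steps 3 → 12, so m(6) = 12.
  α_4 = 5: Horner steps 3 → 9, so m(5) = 9.
  α_5 = 9: Horner steps 3 → 8, so m(9) = 8.
Codeword c = [0, 3, 12, 9, 8] ∈ F_13^5.


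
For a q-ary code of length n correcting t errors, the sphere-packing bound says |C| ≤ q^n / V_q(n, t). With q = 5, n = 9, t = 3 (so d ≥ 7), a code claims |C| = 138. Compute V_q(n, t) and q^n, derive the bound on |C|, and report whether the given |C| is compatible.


V_q(n, t) = 5989, q^n = 1953125, Hamming bound = 326, |C| = 138 ≤ bound (satisfied).

Step 1: Compute V_q(n, t) = Σ_{j=0}^3 C(n, j) (q−1)^j.
  j = 0: C(9,0)·(4)^0 = 1·1 = 1.
  j = 1: C(9,1)·(4)^1 = 9·4 = 36.
  j = 2: C(9,2)·(4)^2 = 36·16 = 576.
  j = 3: C(9,3)·(4)^3 = 84·64 = 5376.
  V_q(n, t) = 1 + 36 + 576 + 5376 = 5989.
Step 2: q^n = 5^9 = 1953125.
Step 3: Hamming bound ⌊q^n / V_q(n,t)⌋ = ⌊1953125/5989⌋ = 326.
Step 4: Compare |C| = 138 to 326: satisfied.
The claimed |C| lies below the Hamming bound.


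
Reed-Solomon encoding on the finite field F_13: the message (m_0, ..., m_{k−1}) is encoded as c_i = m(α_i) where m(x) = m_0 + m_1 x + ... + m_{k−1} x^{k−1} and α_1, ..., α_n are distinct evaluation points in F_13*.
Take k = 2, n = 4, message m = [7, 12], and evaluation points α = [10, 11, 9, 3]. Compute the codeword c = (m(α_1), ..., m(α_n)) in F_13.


c = [10, 9, 11, 4]

Message polynomial: m(x) = 7 + 12·x (mod 13).
For each evaluation point α_i, compute m(α_i) mod 13:
  α_1 = 10: Horner steps 12 → 10, so m(10) = 10.
  α_2 = 11: Horner steps 12 → 9, so m(11) = 9.
  α_3 = 9: Horner steps 12 → 11, so m(9) = 11.
  α_4 = 3: Horner steps 12 → 4, so m(3) = 4.
Codeword c = [10, 9, 11, 4] ∈ F_13^4.


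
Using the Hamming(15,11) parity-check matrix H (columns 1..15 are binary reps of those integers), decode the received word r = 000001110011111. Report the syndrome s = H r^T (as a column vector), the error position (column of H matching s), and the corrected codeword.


s = (0, 0, 1, 0)^T, error position = 2, corrected codeword c = 010001110011111

Compute s = H r^T mod 2 one row at a time:
  s_1 = 1 + 0 + 0 + 1 + 1 + 1 + 1 + 1 = 6 ≡ 0 (mod 2).
  s_2 = 0 + 0 + 1 + 1 + 1 + 1 + 1 + 1 = 6 ≡ 0 (mod 2).
  s_3 = 0 + 0 + 1 + 1 + 0 + 1 + 1 + 1 = 5 ≡ 1 (mod 2).
  s_4 = 0 + 0 + 0 + 1 + 0 + 1 + 1 + 1 = 4 ≡ 0 (mod 2).
s = (0, 0, 1, 0)^T — this equals column 2 of H (binary 0010), so error is at position 2.
Correct: flip bit 2 of r = 000001110011111 to get c = 010001110011111.


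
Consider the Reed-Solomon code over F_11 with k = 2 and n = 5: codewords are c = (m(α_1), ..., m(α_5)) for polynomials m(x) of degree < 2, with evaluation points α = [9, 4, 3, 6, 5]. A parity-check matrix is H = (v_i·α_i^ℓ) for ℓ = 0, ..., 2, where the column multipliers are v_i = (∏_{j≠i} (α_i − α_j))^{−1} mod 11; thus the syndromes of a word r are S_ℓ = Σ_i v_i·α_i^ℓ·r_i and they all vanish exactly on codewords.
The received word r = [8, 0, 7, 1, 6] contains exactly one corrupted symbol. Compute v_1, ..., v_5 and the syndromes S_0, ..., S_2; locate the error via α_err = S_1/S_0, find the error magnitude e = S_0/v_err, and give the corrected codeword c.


S = (8, 2, 6), error at position 3, error magnitude e = 2, c = [8, 0, 5, 1, 6].

Step 1: column multipliers v_i = (∏_{j≠i}(α_i − α_j))^{−1} mod 11.
  i = 1 (α = 9): (9−4)(9−3)(9−6)(9−5) = 5·6·3·4 = 360 ≡ 8, so v_1 = 8^{−1} = 7 (mod 11).
  i = 2 (α = 4): (4−9)(4−3)(4−6)(4−5) = (−5)·1·(−2)·(−1) = −10 ≡ 1, so v_2 = 1^{−1} = 1 (mod 11).
  i = 3 (α = 3): (3−9)(3−4)(3−6)(3−5) = (−6)·(−1)·(−3)·(−2) = 36 ≡ 3, so v_3 = 3^{−1} = 4 (mod 11).
  i = 4 (α = 6): (6−9)(6−4)(6−3)(6−5) = (−3)·2·3·1 = −18 ≡ 4, so v_4 = 4^{−1} = 3 (mod 11).
  i = 5 (α = 5): (5−9)(5−4)(5−3)(5−6) = (−4)·1·2·(−1) = 8 ≡ 8, so v_5 = 8^{−1} = 7 (mod 11).
  v = [7, 1, 4, 3, 7].
Step 2: syndromes of r = [8, 0, 7, 1, 6] (all sums mod 11).
  S_0 = Σ v_i r_i = 7·8 + 1·0 + 4·7 + 3·1 + 7·6 = 129 ≡ 8.
  S_1 = Σ v_i α_i r_i = 7·9·8 + 1·4·0 + 4·3·7 + 3·6·1 + 7·5·6 = 816 ≡ 2.
  α_i^2 mod 11 = [4, 5, 9, 3, 3].
  S_2 = Σ v_i α_i^2 r_i = 7·4·8 + 1·5·0 + 4·9·7 + 3·3·1 + 7·3·6 = 611 ≡ 6.
  S = (8, 2, 6) ≠ 0, so r is not a codeword (an error is present).
Step 3: locate the error. For a single error e at position i, S_ℓ = v_i·e·α_i^ℓ, so α_err = S_1/S_0.
  S_0^{−1} = 8^{−1} = 7 (mod 11), so α_err = 2·7 = 14 ≡ 3 = α_3. Error position i = 3.
  Consistency check: S_2/S_1 = 6·6 = 36 ≡ 3 = α_err ✓ (single-error assumption holds).
Step 4: error magnitude e = S_0/v_3 = S_0·∏_{j≠3}(α_3 − α_j) = 8·3 = 24 ≡ 2 (mod 11).
Step 5: correct position 3: c_3 = r_3 − e = 7 − 2 ≡ 5 (mod 11). Hence c = [8, 0, 5, 1, 6].
  Check: interpolating c through the α_i gives m(x) = 9 + 6·x (degree < 2) with m(α_i) = c_i for every i, so c is indeed a codeword.


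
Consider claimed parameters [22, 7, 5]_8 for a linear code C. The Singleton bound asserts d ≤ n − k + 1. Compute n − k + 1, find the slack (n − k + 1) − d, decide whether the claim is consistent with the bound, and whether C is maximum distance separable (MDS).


Singleton RHS = n − k + 1 = 16, slack = 11, bound satisfied, not MDS.

Singleton bound: d ≤ n − k + 1.
Here n = 22, k = 7, so n − k + 1 = 16.
Given d = 5, check d ≤ 16: YES.
Slack = (n − k + 1) − d = 11.
The code is NOT MDS (slack = 11 > 0).
Description: the claimed parameters are [22, 7, 5]_8; such a code would be non-MDS.


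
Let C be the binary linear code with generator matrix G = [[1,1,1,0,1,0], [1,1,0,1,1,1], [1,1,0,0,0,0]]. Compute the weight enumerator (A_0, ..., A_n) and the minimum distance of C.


Weight distribution: A_0 = 1, A_2 = 2, A_3 = 2, A_4 = 1, A_5 = 2. Minimum distance d = 2.

Enumerate all 2^3 = 8 messages m ∈ F_2^3.
For each, compute codeword c = mG in F_2^6, then tally its weight.
  m = 000 → c = 000000, weight = 0.
  m = 100 → c = 111010, weight = 4.
  m = 010 → c = 110111, weight = 5.
  m = 110 → c = 001101, weight = 3.
  m = 001 → c = 110000, weight = 2.
  m = 101 → c = 001010, weight = 2.
  m = 011 → c = 000111, weight = 3.
  m = 111 → c = 111101, weight = 5.
Tally weights:
  weight 0: 1 codewords.
  weight 2: 2 codewords.
  weight 3: 2 codewords.
  weight 4: 1 codewords.
  weight 5: 2 codewords.
Minimum distance d = smallest w > 0 with A_w > 0 = 2.
Sanity: Σ A_w = 8 = 2^3 = 8 ✓.


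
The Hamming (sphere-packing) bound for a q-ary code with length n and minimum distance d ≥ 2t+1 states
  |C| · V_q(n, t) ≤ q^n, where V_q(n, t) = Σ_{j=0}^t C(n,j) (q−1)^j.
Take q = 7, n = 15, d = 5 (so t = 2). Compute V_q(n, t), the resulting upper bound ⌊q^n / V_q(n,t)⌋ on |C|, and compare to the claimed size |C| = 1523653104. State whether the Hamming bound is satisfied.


V_q(n, t) = 3871, q^n = 4747561509943, Hamming bound = 1226443169, |C| = 1523653104 > bound (violated).

Step 1: Compute V_q(n, t) = Σ_{j=0}^2 C(n, j) (q−1)^j.
  j = 0: C(15,0)·(6)^0 = 1·1 = 1.
  j = 1: C(15,1)·(6)^1 = 15·6 = 90.
  j = 2: C(15,2)·(6)^2 = 105·36 = 3780.
  V_q(n, t) = 1 + 90 + 3780 = 3871.
Step 2: q^n = 7^15 = 4747561509943.
Step 3: Hamming bound ⌊q^n / V_q(n,t)⌋ = ⌊4747561509943/3871⌋ = 1226443169.
Step 4: Compare |C| = 1523653104 to 1226443169: violated.
The claimed |C| lies above the Hamming bound, so no 7-ary code of length 15 with d ≥ 5 can have 1523653104 codewords.


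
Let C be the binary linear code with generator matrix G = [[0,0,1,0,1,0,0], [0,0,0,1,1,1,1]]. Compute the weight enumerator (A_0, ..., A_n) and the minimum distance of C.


Weight distribution: A_0 = 1, A_2 = 1, A_4 = 2. Minimum distance d = 2.

Enumerate all 2^2 = 4 messages m ∈ F_2^2.
For each, compute codeword c = mG in F_2^7, then tally its weight.
  m = 00 → c = 0000000, weight = 0.
  m = 10 → c = 0010100, weight = 2.
  m = 01 → c = 0001111, weight = 4.
  m = 11 → c = 0011011, weight = 4.
Tally weights:
  weight 0: 1 codewords.
  weight 2: 1 codewords.
  weight 4: 2 codewords.
Minimum distance d = smallest w > 0 with A_w > 0 = 2.
Sanity: Σ A_w = 4 = 2^2 = 4 ✓.


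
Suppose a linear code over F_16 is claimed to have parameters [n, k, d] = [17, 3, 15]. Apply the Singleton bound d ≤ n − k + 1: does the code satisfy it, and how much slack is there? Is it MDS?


Singleton RHS = n − k + 1 = 15, slack = 0, bound satisfied, MDS.

Singleton bound: d ≤ n − k + 1.
Here n = 17, k = 3, so n − k + 1 = 15.
Given d = 15, check d ≤ 15: YES.
Slack = (n − k + 1) − d = 0.
The code is MDS (slack = 0).
Description: the claimed parameters are [17, 3, 15]_16; such a code would be MDS (meets Singleton bound).


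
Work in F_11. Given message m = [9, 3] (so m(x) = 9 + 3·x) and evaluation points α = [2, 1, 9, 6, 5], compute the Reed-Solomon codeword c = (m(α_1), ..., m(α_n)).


c = [4, 1, 3, 5, 2]

Message polynomial: m(x) = 9 + 3·x (mod 11).
For each evaluation point α_i, compute m(α_i) mod 11:
  α_1 = 2: Horner steps 3 → 4, so m(2) = 4.
  α_2 = 1: Horner steps 3 → 1, so m(1) = 1.
  α_3 = 9: Horner steps 3 → 3, so m(9) = 3.
  α_4 = 6: Horner steps 3 → 5, so m(6) = 5.
  α_5 = 5: Horner steps 3 → 2, so m(5) = 2.
Codeword c = [4, 1, 3, 5, 2] ∈ F_11^5.


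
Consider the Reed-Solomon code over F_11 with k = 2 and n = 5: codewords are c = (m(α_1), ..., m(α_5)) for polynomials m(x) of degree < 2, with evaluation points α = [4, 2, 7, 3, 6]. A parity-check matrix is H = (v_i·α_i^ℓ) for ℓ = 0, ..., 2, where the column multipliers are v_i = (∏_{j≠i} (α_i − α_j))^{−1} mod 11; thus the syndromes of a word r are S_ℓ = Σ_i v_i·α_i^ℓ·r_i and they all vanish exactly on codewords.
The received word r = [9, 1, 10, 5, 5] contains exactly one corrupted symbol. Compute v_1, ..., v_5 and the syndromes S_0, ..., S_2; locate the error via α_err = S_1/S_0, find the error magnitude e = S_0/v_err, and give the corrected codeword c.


S = (6, 3, 7), error at position 5, error magnitude e = 10, c = [9, 1, 10, 5, 6].

Step 1: column multipliers v_i = (∏_{j≠i}(α_i − α_j))^{−1} mod 11.
  i = 1 (α = 4): (4−2)(4−7)(4−3)(4−6) = 2·(−3)·1·(−2) = 12 ≡ 1, so v_1 = 1^{−1} = 1 (mod 11).
  i = 2 (α = 2): (2−4)(2−7)(2−3)(2−6) = (−2)·(−5)·(−1)·(−4) = 40 ≡ 7, so v_2 = 7^{−1} = 8 (mod 11).
  i = 3 (α = 7): (7−4)(7−2)(7−3)(7−6) = 3·5·4·1 = 60 ≡ 5, so v_3 = 5^{−1} = 9 (mod 11).
  i = 4 (α = 3): (3−4)(3−2)(3−7)(3−6) = (−1)·1·(−4)·(−3) = −12 ≡ 10, so v_4 = 10^{−1} = 10 (mod 11).
  i = 5 (α = 6): (6−4)(6−2)(6−7)(6−3) = 2·4·(−1)·3 = −24 ≡ 9, so v_5 = 9^{−1} = 5 (mod 11).
  v = [1, 8, 9, 10, 5].
Step 2: syndromes of r = [9, 1, 10, 5, 5] (all sums mod 11).
  S_0 = Σ v_i r_i = 1·9 + 8·1 + 9·10 + 10·5 + 5·5 = 182 ≡ 6.
  S_1 = Σ v_i α_i r_i = 1·4·9 + 8·2·1 + 9·7·10 + 10·3·5 + 5·6·5 = 982 ≡ 3.
  α_i^2 mod 11 = [5, 4, 5, 9, 3].
  S_2 = Σ v_i α_i^2 r_i = 1·5·9 + 8·4·1 + 9·5·10 + 10·9·5 + 5·3·5 = 1052 ≡ 7.
  S = (6, 3, 7) ≠ 0, so r is not a codeword (an error is present).
Step 3: locate the error. For a single error e at position i, S_ℓ = v_i·e·α_i^ℓ, so α_err = S_1/S_0.
  S_0^{−1} = 6^{−1} = 2 (mod 11), so α_err = 3·2 = 6 ≡ 6 = α_5. Error position i = 5.
  Consistency check: S_2/S_1 = 7·4 = 28 ≡ 6 = α_err ✓ (single-error assumption holds).
Step 4: error magnitude e = S_0/v_5 = S_0·∏_{j≠5}(α_5 − α_j) = 6·9 = 54 ≡ 10 (mod 11).
Step 5: correct position 5: c_5 = r_5 − e = 5 − 10 ≡ 6 (mod 11). Hence c = [9, 1, 10, 5, 6].
  Check: interpolating c through the α_i gives m(x) = 4 + 4·x (degree < 2) with m(α_i) = c_i for every i, so c is indeed a codeword.


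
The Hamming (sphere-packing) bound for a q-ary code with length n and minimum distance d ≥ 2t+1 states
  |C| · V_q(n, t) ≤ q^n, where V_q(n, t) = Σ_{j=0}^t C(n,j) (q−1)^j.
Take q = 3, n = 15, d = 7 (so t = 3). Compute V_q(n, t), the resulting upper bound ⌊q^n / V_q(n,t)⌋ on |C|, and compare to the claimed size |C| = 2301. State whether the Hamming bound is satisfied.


V_q(n, t) = 4091, q^n = 14348907, Hamming bound = 3507, |C| = 2301 ≤ bound (satisfied).

Step 1: Compute V_q(n, t) = Σ_{j=0}^3 C(n, j) (q−1)^j.
  j = 0: C(15,0)·(2)^0 = 1·1 = 1.
  j = 1: C(15,1)·(2)^1 = 15·2 = 30.
  j = 2: C(15,2)·(2)^2 = 105·4 = 420.
  j = 3: C(15,3)·(2)^3 = 455·8 = 3640.
  V_q(n, t) = 1 + 30 + 420 + 3640 = 4091.
Step 2: q^n = 3^15 = 14348907.
Step 3: Hamming bound ⌊q^n / V_q(n,t)⌋ = ⌊14348907/4091⌋ = 3507.
Step 4: Compare |C| = 2301 to 3507: satisfied.
The claimed |C| lies below the Hamming bound.


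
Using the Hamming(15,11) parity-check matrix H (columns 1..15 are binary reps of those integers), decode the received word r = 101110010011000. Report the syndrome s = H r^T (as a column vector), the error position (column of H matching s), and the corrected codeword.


s = (1, 1, 0, 0)^T, error position = 12, corrected codeword c = 101110010010000

Compute s = H r^T mod 2 one row at a time:
  s_1 = 1 + 0 + 0 + 1 + 1 + 0 + 0 + 0 = 3 ≡ 1 (mod 2).
  s_2 = 1 + 1 + 0 + 0 + 1 + 0 + 0 + 0 = 3 ≡ 1 (mod 2).
  s_3 = 0 + 1 + 0 + 0 + 0 + 1 + 0 + 0 = 2 ≡ 0 (mod 2).
  s_4 = 1 + 1 + 1 + 0 + 0 + 1 + 0 + 0 = 4 ≡ 0 (mod 2).
s = (1, 1, 0, 0)^T — this equals column 12 of H (binary 1100), so error is at position 12.
Correct: flip bit 12 of r = 101110010011000 to get c = 101110010010000.


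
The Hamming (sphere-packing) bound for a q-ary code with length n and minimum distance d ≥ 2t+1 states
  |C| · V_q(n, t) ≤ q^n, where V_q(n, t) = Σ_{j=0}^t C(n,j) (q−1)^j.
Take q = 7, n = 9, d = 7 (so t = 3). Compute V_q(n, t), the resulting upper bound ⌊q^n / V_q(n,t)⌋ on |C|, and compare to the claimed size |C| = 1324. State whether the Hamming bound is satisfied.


V_q(n, t) = 19495, q^n = 40353607, Hamming bound = 2069, |C| = 1324 ≤ bound (satisfied).

Step 1: Compute V_q(n, t) = Σ_{j=0}^3 C(n, j) (q−1)^j.
  j = 0: C(9,0)·(6)^0 = 1·1 = 1.
  j = 1: C(9,1)·(6)^1 = 9·6 = 54.
  j = 2: C(9,2)·(6)^2 = 36·36 = 1296.
  j = 3: C(9,3)·(6)^3 = 84·216 = 18144.
  V_q(n, t) = 1 + 54 + 1296 + 18144 = 19495.
Step 2: q^n = 7^9 = 40353607.
Step 3: Hamming bound ⌊q^n / V_q(n,t)⌋ = ⌊40353607/19495⌋ = 2069.
Step 4: Compare |C| = 1324 to 2069: satisfied.
The claimed |C| lies below the Hamming bound.


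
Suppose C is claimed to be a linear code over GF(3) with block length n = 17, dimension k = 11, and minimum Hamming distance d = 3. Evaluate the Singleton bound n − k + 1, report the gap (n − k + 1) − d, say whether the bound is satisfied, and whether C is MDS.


Singleton RHS = n − k + 1 = 7, slack = 4, bound satisfied, not MDS.

Singleton bound: d ≤ n − k + 1.
Here n = 17, k = 11, so n − k + 1 = 7.
Given d = 3, check d ≤ 7: YES.
Slack = (n − k + 1) − d = 4.
The code is NOT MDS (slack = 4 > 0).
Description: the claimed parameters are [17, 11, 3]_3; such a code would be non-MDS.


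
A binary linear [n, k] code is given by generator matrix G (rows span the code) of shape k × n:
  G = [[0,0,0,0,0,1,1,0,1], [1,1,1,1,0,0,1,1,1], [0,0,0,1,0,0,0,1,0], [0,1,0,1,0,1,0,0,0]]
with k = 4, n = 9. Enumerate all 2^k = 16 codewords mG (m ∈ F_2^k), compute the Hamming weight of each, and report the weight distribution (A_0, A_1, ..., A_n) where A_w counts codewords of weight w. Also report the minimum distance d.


Weight distribution: A_0 = 1, A_2 = 1, A_3 = 5, A_4 = 3, A_5 = 2, A_6 = 3, A_7 = 1. Minimum distance d = 2.

Enumerate all 2^4 = 16 messages m ∈ F_2^4.
For each, compute codeword c = mG in F_2^9, then tally its weight.
  m = 0000 → c = 000000000, weight = 0.
  m = 1000 → c = 000001101, weight = 3.
  m = 0100 → c = 111100111, weight = 7.
  m = 1100 → c = 111101010, weight = 6.
  m = 0010 → c = 000100010, weight = 2.
  m = 1010 → c = 000101111, weight = 5.
  m = 0110 → c = 111000101, weight = 5.
  m = 1110 → c = 111001000, weight = 4.
  m = 0001 → c = 010101000, weight = 3.
  m = 1001 → c = 010100101, weight = 4.
  m = 0101 → c = 101001111, weight = 6.
  m = 1101 → c = 101000010, weight = 3.
  m = 0011 → c = 010001010, weight = 3.
  m = 1011 → c = 010000111, weight = 4.
  m = 0111 → c = 101101101, weight = 6.
  m = 1111 → c = 101100000, weight = 3.
Tally weights:
  weight 0: 1 codewords.
  weight 2: 1 codewords.
  weight 3: 5 codewords.
  weight 4: 3 codewords.
  weight 5: 2 codewords.
  weight 6: 3 codewords.
  weight 7: 1 codewords.
Minimum distance d = smallest w > 0 with A_w > 0 = 2.
Sanity: Σ A_w = 16 = 2^4 = 16 ✓.


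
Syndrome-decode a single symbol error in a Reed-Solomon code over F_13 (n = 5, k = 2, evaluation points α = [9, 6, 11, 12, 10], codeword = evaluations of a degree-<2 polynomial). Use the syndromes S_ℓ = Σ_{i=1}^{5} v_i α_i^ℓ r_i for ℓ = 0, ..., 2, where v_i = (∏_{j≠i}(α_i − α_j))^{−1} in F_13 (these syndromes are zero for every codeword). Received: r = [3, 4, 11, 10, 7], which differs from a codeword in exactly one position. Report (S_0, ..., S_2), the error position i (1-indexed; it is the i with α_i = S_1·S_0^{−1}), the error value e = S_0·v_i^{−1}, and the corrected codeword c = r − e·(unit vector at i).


S = (6, 7, 6), error at position 4, error magnitude e = 8, c = [3, 4, 11, 2, 7].

Step 1: column multipliers v_i = (∏_{j≠i}(α_i − α_j))^{−1} mod 13.
  i = 1 (α = 9): (9−6)(9−11)(9−12)(9−10) = 3·(−2)·(−3)·(−1) = −18 ≡ 8, so v_1 = 8^{−1} = 5 (mod 13).
  i = 2 (α = 6): (6−9)(6−11)(6−12)(6−10) = (−3)·(−5)·(−6)·(−4) = 360 ≡ 9, so v_2 = 9^{−1} = 3 (mod 13).
  i = 3 (α = 11): (11−9)(11−6)(11−12)(11−10) = 2·5·(−1)·1 = −10 ≡ 3, so v_3 = 3^{−1} = 9 (mod 13).
  i = 4 (α = 12): (12−9)(12−6)(12−11)(12−10) = 3·6·1·2 = 36 ≡ 10, so v_4 = 10^{−1} = 4 (mod 13).
  i = 5 (α = 10): (10−9)(10−6)(10−11)(10−12) = 1·4·(−1)·(−2) = 8 ≡ 8, so v_5 = 8^{−1} = 5 (mod 13).
  v = [5, 3, 9, 4, 5].
Step 2: syndromes of r = [3, 4, 11, 10, 7] (all sums mod 13).
  S_0 = Σ v_i r_i = 5·3 + 3·4 + 9·11 + 4·10 + 5·7 = 201 ≡ 6.
  S_1 = Σ v_i α_i r_i = 5·9·3 + 3·6·4 + 9·11·11 + 4·12·10 + 5·10·7 = 2126 ≡ 7.
  α_i^2 mod 13 = [3, 10, 4, 1, 9].
  S_2 = Σ v_i α_i^2 r_i = 5·3·3 + 3·10·4 + 9·4·11 + 4·1·10 + 5·9·7 = 916 ≡ 6.
  S = (6, 7, 6) ≠ 0, so r is not a codeword (an error is present).
Step 3: locate the error. For a single error e at position i, S_ℓ = v_i·e·α_i^ℓ, so α_err = S_1/S_0.
  S_0^{−1} = 6^{−1} = 11 (mod 13), so α_err = 7·11 = 77 ≡ 12 = α_4. Error position i = 4.
  Consistency check: S_2/S_1 = 6·2 = 12 ≡ 12 = α_err ✓ (single-error assumption holds).
Step 4: error magnitude e = S_0/v_4 = S_0·∏_{j≠4}(α_4 − α_j) = 6·10 = 60 ≡ 8 (mod 13).
Step 5: correct position 4: c_4 = r_4 − e = 10 − 8 ≡ 2 (mod 13). Hence c = [3, 4, 11, 2, 7].
  Check: interpolating c through the α_i gives m(x) = 6 + 4·x (degree < 2) with m(α_i) = c_i for every i, so c is indeed a codeword.


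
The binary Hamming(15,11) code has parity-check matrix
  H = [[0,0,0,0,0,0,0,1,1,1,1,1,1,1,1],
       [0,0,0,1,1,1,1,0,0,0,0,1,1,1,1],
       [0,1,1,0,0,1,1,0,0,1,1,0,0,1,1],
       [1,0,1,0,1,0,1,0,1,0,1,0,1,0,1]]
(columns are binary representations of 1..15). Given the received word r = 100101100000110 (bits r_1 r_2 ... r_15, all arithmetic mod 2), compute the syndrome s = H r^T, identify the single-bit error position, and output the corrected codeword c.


s = (0, 1, 1, 1)^T, error position = 7, corrected codeword c = 100101000000110

Compute s = H r^T mod 2 one row at a time:
  s_1 = 0 + 0 + 0 + 0 + 0 + 1 + 1 + 0 = 2 ≡ 0 (mod 2).
  s_2 = 1 + 0 + 1 + 1 + 0 + 1 + 1 + 0 = 5 ≡ 1 (mod 2).
  s_3 = 0 + 0 + 1 + 1 + 0 + 0 + 1 + 0 = 3 ≡ 1 (mod 2).
  s_4 = 1 + 0 + 0 + 1 + 0 + 0 + 1 + 0 = 3 ≡ 1 (mod 2).
s = (0, 1, 1, 1)^T — this equals column 7 of H (binary 0111), so error is at position 7.
Correct: flip bit 7 of r = 100101100000110 to get c = 100101000000110.
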